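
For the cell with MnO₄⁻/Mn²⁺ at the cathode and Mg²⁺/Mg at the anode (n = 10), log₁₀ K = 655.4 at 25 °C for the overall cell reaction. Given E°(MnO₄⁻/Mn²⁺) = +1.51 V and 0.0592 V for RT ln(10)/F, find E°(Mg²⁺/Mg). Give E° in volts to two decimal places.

E°cell = (0.0592/n)·log K = (0.0592/10)(655.4) = +3.880 V.
Since MnO₄⁻/Mn²⁺ is the cathode and Mg²⁺/Mg the anode, E°cell = E°(MnO₄⁻/Mn²⁺) − E°(Mg²⁺/Mg).
So E°(Mg²⁺/Mg) = E°(MnO₄⁻/Mn²⁺) − E°cell = (+1.51) − (+3.880) = -2.37 V.

-2.37 V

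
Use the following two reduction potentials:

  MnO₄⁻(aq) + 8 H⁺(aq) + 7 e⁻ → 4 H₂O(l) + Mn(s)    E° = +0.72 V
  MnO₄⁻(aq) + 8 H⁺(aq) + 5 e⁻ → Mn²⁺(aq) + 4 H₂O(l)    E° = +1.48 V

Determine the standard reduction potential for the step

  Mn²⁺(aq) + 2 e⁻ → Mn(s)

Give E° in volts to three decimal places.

Sequential free energies add, so n₃E°₃ = n₁E°₁ + n₂E°₂.
With n₃ = 7, and the known step contributing 5×(+1.48) V, the unknown satisfies 2·E° = 7×(+0.72) − 5×(+1.48) = -2.360.
E° = -2.360 / 2 = -1.180 V.

-1.180 V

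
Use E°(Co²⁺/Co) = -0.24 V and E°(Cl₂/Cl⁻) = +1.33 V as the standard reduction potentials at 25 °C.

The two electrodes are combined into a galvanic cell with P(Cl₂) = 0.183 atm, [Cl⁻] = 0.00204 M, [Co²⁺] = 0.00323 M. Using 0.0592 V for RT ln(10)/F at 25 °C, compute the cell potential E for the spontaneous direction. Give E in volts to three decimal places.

Cl₂/Cl⁻ is the cathode (higher E°), Co²⁺/Co the anode: E°cell = +1.33 − (-0.24) = +1.57 V, n = 2.
Overall: Cl₂(g) + Co(s) → 2 Cl⁻(aq) + Co²⁺(aq)
Q = [Cl⁻]^2·[Co²⁺] / (P(Cl₂)); log Q = -7.134.
E = E° − (0.0592/n) log Q = +1.57 − (0.0592/2)(-7.134) = +1.781 V.

+1.781 V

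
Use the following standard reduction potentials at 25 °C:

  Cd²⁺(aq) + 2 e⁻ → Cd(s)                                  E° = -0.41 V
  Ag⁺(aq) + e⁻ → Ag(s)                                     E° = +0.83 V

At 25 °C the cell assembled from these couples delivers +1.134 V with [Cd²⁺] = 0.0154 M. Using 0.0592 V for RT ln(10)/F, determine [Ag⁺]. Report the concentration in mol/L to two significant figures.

Ag⁺/Ag is the cathode, Cd²⁺/Cd the anode: E°cell = +1.24 V, n = 2.
Overall reaction: 2 Ag⁺(aq) + Cd(s) → 2 Ag(s) + Cd²⁺(aq); Q = [Cd²⁺]^1/[Ag⁺]^2.
From E = E° − (0.0592/n) log Q: log Q = (E° − E)·n/0.0592 = (+1.24 − (+1.134))·2/0.0592 = 3.5811.
So 2·log[Ag⁺] = 1·log(0.0154) − log Q = -1.8125 − (3.5811) = -5.3936; log[Ag⁺] = -5.3936 / 2 = -2.6968; [Ag⁺] = 10^(-2.6968) ≈ 0.0020 M.

0.0020 M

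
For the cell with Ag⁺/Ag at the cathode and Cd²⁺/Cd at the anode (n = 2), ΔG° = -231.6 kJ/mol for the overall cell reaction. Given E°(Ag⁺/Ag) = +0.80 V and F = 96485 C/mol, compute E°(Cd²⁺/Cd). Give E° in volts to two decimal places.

E°cell = −ΔG°/(nF) = −(-231.6×10³)/((2)(96485)) = +1.200 V.
Since Ag⁺/Ag is the cathode and Cd²⁺/Cd the anode, E°cell = E°(Ag⁺/Ag) − E°(Cd²⁺/Cd).
So E°(Cd²⁺/Cd) = E°(Ag⁺/Ag) − E°cell = (+0.80) − (+1.200) = -0.40 V.

-0.40 V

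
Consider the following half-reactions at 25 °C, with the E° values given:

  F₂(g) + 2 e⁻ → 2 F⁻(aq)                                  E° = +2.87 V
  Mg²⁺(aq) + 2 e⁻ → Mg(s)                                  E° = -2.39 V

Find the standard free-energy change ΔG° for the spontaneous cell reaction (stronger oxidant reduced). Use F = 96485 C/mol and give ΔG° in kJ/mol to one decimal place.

-1015.0 kJ/mol

F₂/F⁻ (E° = +2.87 V) is the cathode; Mg²⁺/Mg (E° = -2.39 V) is the anode, so E°cell = +5.26 V.
Balancing electrons gives n = 2 (lcm of 2 and 2).
ΔG° = −nFE° = −(2)(96485)(+5.26) = -1,015,022 J = -1015.0 kJ/mol.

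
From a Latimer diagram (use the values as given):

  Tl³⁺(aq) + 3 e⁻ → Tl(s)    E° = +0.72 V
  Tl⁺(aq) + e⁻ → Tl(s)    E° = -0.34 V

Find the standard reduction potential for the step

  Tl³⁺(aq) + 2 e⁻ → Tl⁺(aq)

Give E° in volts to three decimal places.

+1.250 V

Sequential free energies add, so n₃E°₃ = n₁E°₁ + n₂E°₂.
With n₃ = 3, and the known step contributing 1×(-0.34) V, the unknown satisfies 2·E° = 3×(+0.72) − 1×(-0.34) = +2.500.
E° = +2.500 / 2 = +1.250 V.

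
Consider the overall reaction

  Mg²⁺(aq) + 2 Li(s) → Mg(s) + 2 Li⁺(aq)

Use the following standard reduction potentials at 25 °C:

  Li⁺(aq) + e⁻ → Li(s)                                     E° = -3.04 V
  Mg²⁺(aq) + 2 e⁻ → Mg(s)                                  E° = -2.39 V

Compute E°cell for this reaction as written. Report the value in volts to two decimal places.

+0.65 V

The Mg²⁺/Mg couple has the higher reduction potential, so it is the cathode; Li⁺/Li is oxidised at the anode.
E°cell = E°(cathode) − E°(anode) = (-2.39) − (-3.04) = +0.65 V.
Since E°cell > 0, the reaction is spontaneous under standard conditions.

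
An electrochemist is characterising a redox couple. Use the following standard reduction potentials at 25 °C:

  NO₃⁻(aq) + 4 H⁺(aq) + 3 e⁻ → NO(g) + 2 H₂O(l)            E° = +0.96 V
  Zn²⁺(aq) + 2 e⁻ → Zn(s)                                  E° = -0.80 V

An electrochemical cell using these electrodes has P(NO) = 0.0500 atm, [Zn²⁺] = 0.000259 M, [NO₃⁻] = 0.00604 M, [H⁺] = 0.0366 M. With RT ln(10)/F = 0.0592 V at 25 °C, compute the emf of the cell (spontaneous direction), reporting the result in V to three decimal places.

NO₃⁻/NO is the cathode (higher E°), Zn²⁺/Zn the anode: E°cell = +0.96 − (-0.80) = +1.76 V, n = 6.
Overall: 2 NO₃⁻(aq) + 8 H⁺(aq) + 3 Zn(s) → 2 NO(g) + 4 H₂O(l) + 3 Zn²⁺(aq)
Q = P(NO)^2·[Zn²⁺]^3 / ([NO₃⁻]^2·[H⁺]^8); log Q = 2.568.
E = E° − (0.0592/n) log Q = +1.76 − (0.0592/6)(2.568) = +1.735 V.

+1.735 V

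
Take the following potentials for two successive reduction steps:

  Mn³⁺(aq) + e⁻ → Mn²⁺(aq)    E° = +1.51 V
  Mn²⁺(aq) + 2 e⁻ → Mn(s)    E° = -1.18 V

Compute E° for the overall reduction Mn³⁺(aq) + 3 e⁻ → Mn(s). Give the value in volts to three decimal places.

-0.283 V

Standard free energies of sequential steps add: ΔG°₃ = ΔG°₁ + ΔG°₂, so n₃E°₃ = n₁E°₁ + n₂E°₂.
E°₃ = (1×+1.51 + 2×-1.18) / 3 = (-0.850) / 3 = -0.283 V.
Simply averaging or adding the two E° values would be wrong; the electron-weighted sum is required.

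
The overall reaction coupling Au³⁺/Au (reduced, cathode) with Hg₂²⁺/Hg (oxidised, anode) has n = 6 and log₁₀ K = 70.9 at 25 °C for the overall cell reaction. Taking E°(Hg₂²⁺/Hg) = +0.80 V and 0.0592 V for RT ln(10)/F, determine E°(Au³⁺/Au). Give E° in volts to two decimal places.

+1.50 V

E°cell = (0.0592/n)·log K = (0.0592/6)(70.9) = +0.700 V.
Since Au³⁺/Au is the cathode and Hg₂²⁺/Hg the anode, E°cell = E°(Au³⁺/Au) − E°(Hg₂²⁺/Hg).
So E°(Au³⁺/Au) = E°cell + E°(Hg₂²⁺/Hg) = +0.700 + (+0.80) = +1.50 V.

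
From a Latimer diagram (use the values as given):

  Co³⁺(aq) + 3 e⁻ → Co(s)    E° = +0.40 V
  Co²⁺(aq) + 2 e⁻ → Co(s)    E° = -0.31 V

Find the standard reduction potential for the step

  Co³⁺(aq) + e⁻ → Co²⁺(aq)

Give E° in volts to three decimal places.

+1.820 V

Sequential free energies add, so n₃E°₃ = n₁E°₁ + n₂E°₂.
With n₃ = 3, and the known step contributing 2×(-0.31) V, the unknown satisfies 1·E° = 3×(+0.40) − 2×(-0.31) = +1.820.
E° = +1.820 / 1 = +1.820 V.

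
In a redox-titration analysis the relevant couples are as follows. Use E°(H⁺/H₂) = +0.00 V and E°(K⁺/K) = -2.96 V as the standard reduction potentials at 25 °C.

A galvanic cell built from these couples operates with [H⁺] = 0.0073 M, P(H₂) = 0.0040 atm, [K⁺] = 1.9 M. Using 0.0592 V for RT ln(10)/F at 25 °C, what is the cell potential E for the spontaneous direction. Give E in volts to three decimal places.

+2.888 V

H⁺/H₂ is the cathode (higher E°), K⁺/K the anode: E°cell = +0.00 − (-2.96) = +2.96 V, n = 2.
Overall: 2 H⁺(aq) + 2 K(s) → H₂(g) + 2 K⁺(aq)
Q = P(H₂)·[K⁺]^2 / ([H⁺]^2); log Q = 2.433.
E = E° − (0.0592/n) log Q = +2.96 − (0.0592/2)(2.433) = +2.888 V.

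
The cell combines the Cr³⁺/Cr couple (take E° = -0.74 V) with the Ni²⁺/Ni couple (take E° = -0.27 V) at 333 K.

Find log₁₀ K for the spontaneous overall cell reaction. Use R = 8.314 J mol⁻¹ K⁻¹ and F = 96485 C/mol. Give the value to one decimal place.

Cathode: Ni²⁺/Ni; anode: Cr³⁺/Cr. E°cell = (-0.27) − (-0.74) = +0.47 V, with n = 6.
ΔG° = −nFE° = −RT ln K, so ln K = nFE°/(RT) = (6)(96485)(+0.47) / ((8.314)(333)) = 98.278.
log₁₀ K = 98.278 / ln 10 = 42.7.

42.7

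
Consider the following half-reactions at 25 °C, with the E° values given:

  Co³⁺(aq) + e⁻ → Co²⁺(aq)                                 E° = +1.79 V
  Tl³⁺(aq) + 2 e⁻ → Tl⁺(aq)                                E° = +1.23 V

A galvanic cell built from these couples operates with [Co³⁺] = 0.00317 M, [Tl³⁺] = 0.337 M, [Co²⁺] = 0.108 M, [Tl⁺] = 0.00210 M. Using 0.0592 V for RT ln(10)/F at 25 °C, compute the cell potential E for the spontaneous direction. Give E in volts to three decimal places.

+0.404 V

Co³⁺/Co²⁺ is the cathode (higher E°), Tl³⁺/Tl⁺ the anode: E°cell = +1.79 − (+1.23) = +0.56 V, n = 2.
Overall: 2 Co³⁺(aq) + Tl⁺(aq) → 2 Co²⁺(aq) + Tl³⁺(aq)
Q = [Co²⁺]^2·[Tl³⁺] / ([Co³⁺]^2·[Tl⁺]); log Q = 5.270.
E = E° − (0.0592/n) log Q = +0.56 − (0.0592/2)(5.270) = +0.404 V.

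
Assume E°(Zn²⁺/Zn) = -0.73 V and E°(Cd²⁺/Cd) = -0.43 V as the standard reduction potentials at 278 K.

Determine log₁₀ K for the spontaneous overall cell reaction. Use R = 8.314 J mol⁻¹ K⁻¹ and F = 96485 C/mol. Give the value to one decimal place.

10.9

Cathode: Cd²⁺/Cd; anode: Zn²⁺/Zn. E°cell = (-0.43) − (-0.73) = +0.30 V, with n = 2.
ΔG° = −nFE° = −RT ln K, so ln K = nFE°/(RT) = (2)(96485)(+0.30) / ((8.314)(278)) = 25.047.
log₁₀ K = 25.047 / ln 10 = 10.9.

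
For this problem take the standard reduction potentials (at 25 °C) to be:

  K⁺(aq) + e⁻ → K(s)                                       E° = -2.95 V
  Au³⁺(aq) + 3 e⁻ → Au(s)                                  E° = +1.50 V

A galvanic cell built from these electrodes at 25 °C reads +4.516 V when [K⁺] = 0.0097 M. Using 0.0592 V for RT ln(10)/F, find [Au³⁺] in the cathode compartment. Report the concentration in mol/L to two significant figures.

Au³⁺/Au is the cathode, K⁺/K the anode: E°cell = +4.45 V, n = 3.
Overall reaction: Au³⁺(aq) + 3 K(s) → Au(s) + 3 K⁺(aq); Q = [K⁺]^3/[Au³⁺]^1.
From E = E° − (0.0592/n) log Q: log Q = (E° − E)·n/0.0592 = (+4.45 − (+4.516))·3/0.0592 = -3.3446.
So 1·log[Au³⁺] = 3·log(0.0097) − log Q = -6.0397 − (-3.3446) = -2.6951; [Au³⁺] = 10^(-2.6951) ≈ 0.0020 M.

0.0020 M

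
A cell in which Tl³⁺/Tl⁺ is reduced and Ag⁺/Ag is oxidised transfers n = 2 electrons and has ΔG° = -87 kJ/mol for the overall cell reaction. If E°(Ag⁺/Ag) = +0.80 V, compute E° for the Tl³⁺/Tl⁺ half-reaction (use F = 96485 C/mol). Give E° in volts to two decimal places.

+1.25 V

E°cell = −ΔG°/(nF) = −(-87×10³)/((2)(96485)) = +0.451 V.
Since Tl³⁺/Tl⁺ is the cathode and Ag⁺/Ag the anode, E°cell = E°(Tl³⁺/Tl⁺) − E°(Ag⁺/Ag).
So E°(Tl³⁺/Tl⁺) = E°cell + E°(Ag⁺/Ag) = +0.451 + (+0.80) = +1.25 V.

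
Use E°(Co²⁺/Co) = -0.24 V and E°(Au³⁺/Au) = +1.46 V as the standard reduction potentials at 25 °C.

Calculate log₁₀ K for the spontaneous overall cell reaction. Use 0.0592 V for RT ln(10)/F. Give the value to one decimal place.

172.3

Cathode: Au³⁺/Au; anode: Co²⁺/Co. E°cell = +1.70 V, n = 6.
log K = nE°cell / 0.0592 = (6)(+1.70) / 0.0592 = 172.3.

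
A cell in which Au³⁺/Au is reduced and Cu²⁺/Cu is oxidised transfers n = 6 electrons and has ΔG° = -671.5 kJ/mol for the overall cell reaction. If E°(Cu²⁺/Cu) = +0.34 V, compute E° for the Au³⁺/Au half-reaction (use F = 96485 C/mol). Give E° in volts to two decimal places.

+1.50 V

E°cell = −ΔG°/(nF) = −(-671.5×10³)/((6)(96485)) = +1.160 V.
Since Au³⁺/Au is the cathode and Cu²⁺/Cu the anode, E°cell = E°(Au³⁺/Au) − E°(Cu²⁺/Cu).
So E°(Au³⁺/Au) = E°cell + E°(Cu²⁺/Cu) = +1.160 + (+0.34) = +1.50 V.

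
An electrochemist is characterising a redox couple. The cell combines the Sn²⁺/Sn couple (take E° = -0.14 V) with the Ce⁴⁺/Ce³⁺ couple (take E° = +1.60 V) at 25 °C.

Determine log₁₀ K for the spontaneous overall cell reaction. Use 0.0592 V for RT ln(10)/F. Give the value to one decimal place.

58.8

Cathode: Ce⁴⁺/Ce³⁺; anode: Sn²⁺/Sn. E°cell = +1.74 V, n = 2.
log K = nE°cell / 0.0592 = (2)(+1.74) / 0.0592 = 58.8.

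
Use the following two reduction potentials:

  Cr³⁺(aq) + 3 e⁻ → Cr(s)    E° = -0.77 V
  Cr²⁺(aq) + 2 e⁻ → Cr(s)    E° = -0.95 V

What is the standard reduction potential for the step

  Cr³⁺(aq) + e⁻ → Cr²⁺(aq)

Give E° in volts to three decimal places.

Sequential free energies add, so n₃E°₃ = n₁E°₁ + n₂E°₂.
With n₃ = 3, and the known step contributing 2×(-0.95) V, the unknown satisfies 1·E° = 3×(-0.77) − 2×(-0.95) = -0.410.
E° = -0.410 / 1 = -0.410 V.

-0.410 V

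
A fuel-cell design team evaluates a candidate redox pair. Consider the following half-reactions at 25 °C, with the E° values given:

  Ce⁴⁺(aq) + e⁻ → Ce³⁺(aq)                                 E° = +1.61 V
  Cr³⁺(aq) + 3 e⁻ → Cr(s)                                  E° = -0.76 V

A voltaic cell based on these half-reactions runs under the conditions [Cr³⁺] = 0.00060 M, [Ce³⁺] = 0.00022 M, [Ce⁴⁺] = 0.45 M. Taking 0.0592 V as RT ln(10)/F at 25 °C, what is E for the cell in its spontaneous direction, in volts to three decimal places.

Ce⁴⁺/Ce³⁺ is the cathode (higher E°), Cr³⁺/Cr the anode: E°cell = +1.61 − (-0.76) = +2.37 V, n = 3.
Overall: 3 Ce⁴⁺(aq) + Cr(s) → 3 Ce³⁺(aq) + Cr³⁺(aq)
Q = [Ce³⁺]^3·[Cr³⁺] / ([Ce⁴⁺]^3); log Q = -13.154.
E = E° − (0.0592/n) log Q = +2.37 − (0.0592/3)(-13.154) = +2.630 V.

+2.630 V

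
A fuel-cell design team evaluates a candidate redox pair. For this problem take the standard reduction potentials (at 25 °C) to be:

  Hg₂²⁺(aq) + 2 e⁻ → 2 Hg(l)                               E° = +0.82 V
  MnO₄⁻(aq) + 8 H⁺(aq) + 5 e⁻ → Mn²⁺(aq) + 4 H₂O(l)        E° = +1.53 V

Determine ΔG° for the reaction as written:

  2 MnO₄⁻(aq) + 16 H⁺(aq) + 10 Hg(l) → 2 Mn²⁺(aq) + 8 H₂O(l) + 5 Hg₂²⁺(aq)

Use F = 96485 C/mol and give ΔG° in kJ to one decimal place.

-685.0 kJ

As written, MnO₄⁻/Mn²⁺ is reduced (cathode) and Hg₂²⁺/Hg is oxidised (anode), so E°cell = (+1.53) − (+0.82) = +0.71 V.
Balancing electrons gives n = 10.
ΔG° = −nFE° = −(10)(96485)(+0.71) = -685,044 J = -685.0 kJ.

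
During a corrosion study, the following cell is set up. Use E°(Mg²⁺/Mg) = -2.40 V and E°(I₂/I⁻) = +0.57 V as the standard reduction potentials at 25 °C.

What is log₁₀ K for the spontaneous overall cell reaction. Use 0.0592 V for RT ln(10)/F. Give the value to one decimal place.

100.3

Cathode: I₂/I⁻; anode: Mg²⁺/Mg. E°cell = +2.97 V, n = 2.
log K = nE°cell / 0.0592 = (2)(+2.97) / 0.0592 = 100.3.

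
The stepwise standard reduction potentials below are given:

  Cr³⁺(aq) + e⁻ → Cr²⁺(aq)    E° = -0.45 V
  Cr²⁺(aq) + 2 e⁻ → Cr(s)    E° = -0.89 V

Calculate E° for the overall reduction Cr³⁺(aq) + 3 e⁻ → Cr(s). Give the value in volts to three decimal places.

Since ΔG° = −nFE° is additive over sequential reductions, n₃E°₃ = n₁E°₁ + n₂E°₂.
E°₃ = (1×-0.45 + 2×-0.89) / 3 = (-2.230) / 3 = -0.743 V.
E° values themselves are not directly additive — weighting by electron count is essential.

-0.743 V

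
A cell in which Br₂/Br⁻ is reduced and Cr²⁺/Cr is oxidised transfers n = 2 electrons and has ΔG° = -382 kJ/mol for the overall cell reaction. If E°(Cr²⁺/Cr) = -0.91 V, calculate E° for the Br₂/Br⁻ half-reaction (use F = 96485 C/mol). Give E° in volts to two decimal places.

E°cell = −ΔG°/(nF) = −(-382×10³)/((2)(96485)) = +1.980 V.
Since Br₂/Br⁻ is the cathode and Cr²⁺/Cr the anode, E°cell = E°(Br₂/Br⁻) − E°(Cr²⁺/Cr).
So E°(Br₂/Br⁻) = E°cell + E°(Cr²⁺/Cr) = +1.980 + (-0.91) = +1.07 V.

+1.07 V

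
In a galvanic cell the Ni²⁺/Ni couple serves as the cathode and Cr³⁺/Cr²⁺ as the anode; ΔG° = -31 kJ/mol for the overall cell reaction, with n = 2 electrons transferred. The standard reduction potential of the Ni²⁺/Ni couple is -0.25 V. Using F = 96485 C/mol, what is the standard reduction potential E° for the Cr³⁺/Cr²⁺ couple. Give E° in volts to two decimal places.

E°cell = −ΔG°/(nF) = −(-31×10³)/((2)(96485)) = +0.161 V.
Since Ni²⁺/Ni is the cathode and Cr³⁺/Cr²⁺ the anode, E°cell = E°(Ni²⁺/Ni) − E°(Cr³⁺/Cr²⁺).
So E°(Cr³⁺/Cr²⁺) = E°(Ni²⁺/Ni) − E°cell = (-0.25) − (+0.161) = -0.41 V.

-0.41 V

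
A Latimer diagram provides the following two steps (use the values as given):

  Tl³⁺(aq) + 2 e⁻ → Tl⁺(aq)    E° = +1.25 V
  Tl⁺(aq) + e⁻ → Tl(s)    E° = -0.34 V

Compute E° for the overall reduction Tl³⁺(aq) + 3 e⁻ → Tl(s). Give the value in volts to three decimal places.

Standard free energies of sequential steps add: ΔG°₃ = ΔG°₁ + ΔG°₂, so n₃E°₃ = n₁E°₁ + n₂E°₂.
E°₃ = (2×+1.25 + 1×-0.34) / 3 = (+2.160) / 3 = +0.720 V.

+0.720 V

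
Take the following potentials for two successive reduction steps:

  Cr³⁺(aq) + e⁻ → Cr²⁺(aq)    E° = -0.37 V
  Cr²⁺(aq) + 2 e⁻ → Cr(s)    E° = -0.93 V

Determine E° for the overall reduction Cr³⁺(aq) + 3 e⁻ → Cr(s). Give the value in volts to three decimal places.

-0.743 V

Since ΔG° = −nFE° is additive over sequential reductions, n₃E°₃ = n₁E°₁ + n₂E°₂.
E°₃ = (1×-0.37 + 2×-0.93) / 3 = (-2.230) / 3 = -0.743 V.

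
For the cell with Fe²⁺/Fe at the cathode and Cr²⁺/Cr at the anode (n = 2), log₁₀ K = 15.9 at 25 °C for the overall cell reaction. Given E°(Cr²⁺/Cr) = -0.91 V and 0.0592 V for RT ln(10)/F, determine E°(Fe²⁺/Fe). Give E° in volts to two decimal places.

-0.44 V

E°cell = (0.0592/n)·log K = (0.0592/2)(15.9) = +0.471 V.
Since Fe²⁺/Fe is the cathode and Cr²⁺/Cr the anode, E°cell = E°(Fe²⁺/Fe) − E°(Cr²⁺/Cr).
So E°(Fe²⁺/Fe) = E°cell + E°(Cr²⁺/Cr) = +0.471 + (-0.91) = -0.44 V.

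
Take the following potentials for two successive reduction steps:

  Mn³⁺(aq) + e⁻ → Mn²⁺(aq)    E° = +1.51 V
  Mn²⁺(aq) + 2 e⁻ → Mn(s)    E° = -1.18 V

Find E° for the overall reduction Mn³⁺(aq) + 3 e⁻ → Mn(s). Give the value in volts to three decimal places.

Adding the free-energy changes (−nFE°) of the two steps gives −n₃FE°₃ = −n₁FE°₁ − n₂FE°₂.
E°₃ = (1×+1.51 + 2×-1.18) / 3 = (-0.850) / 3 = -0.283 V.
Simply averaging or adding the two E° values would be wrong; the electron-weighted sum is required.

-0.283 V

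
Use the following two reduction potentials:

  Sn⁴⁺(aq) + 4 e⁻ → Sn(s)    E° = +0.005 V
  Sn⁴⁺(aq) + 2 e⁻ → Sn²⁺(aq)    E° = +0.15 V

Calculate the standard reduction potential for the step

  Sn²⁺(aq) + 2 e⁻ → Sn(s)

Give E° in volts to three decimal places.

-0.140 V

Sequential free energies add, so n₃E°₃ = n₁E°₁ + n₂E°₂.
With n₃ = 4, and the known step contributing 2×(+0.15) V, the unknown satisfies 2·E° = 4×(+0.005) − 2×(+0.15) = -0.280.
E° = -0.280 / 2 = -0.140 V.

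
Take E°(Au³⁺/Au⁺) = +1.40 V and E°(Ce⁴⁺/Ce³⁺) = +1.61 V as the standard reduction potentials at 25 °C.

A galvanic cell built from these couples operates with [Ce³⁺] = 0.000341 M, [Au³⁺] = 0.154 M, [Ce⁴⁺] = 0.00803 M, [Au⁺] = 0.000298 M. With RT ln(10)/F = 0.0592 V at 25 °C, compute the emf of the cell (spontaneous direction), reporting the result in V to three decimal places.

+0.211 V

Ce⁴⁺/Ce³⁺ is the cathode (higher E°), Au³⁺/Au⁺ the anode: E°cell = +1.61 − (+1.40) = +0.21 V, n = 2.
Overall: 2 Ce⁴⁺(aq) + Au⁺(aq) → 2 Ce³⁺(aq) + Au³⁺(aq)
Q = [Ce³⁺]^2·[Au³⁺] / ([Ce⁴⁺]^2·[Au⁺]); log Q = -0.031.
E = E° − (0.0592/n) log Q = +0.21 − (0.0592/2)(-0.031) = +0.211 V.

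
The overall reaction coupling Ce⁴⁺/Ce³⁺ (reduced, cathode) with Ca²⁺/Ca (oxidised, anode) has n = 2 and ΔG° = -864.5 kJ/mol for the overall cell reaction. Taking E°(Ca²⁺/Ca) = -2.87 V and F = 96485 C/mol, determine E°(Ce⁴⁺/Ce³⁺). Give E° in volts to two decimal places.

+1.61 V

E°cell = −ΔG°/(nF) = −(-864.5×10³)/((2)(96485)) = +4.480 V.
Since Ce⁴⁺/Ce³⁺ is the cathode and Ca²⁺/Ca the anode, E°cell = E°(Ce⁴⁺/Ce³⁺) − E°(Ca²⁺/Ca).
So E°(Ce⁴⁺/Ce³⁺) = E°cell + E°(Ca²⁺/Ca) = +4.480 + (-2.87) = +1.61 V.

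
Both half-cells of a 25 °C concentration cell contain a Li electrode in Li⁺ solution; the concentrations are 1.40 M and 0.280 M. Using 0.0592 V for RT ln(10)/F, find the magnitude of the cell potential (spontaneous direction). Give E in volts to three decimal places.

+0.041 V

For a concentration cell E°cell = 0. The 1.40 M side is the cathode (reduction is favoured where [Li⁺] is higher).
With n = 1, E = −(0.0592/1) log([Li⁺]ₐₙ/[Li⁺]꜀ₐₜ) = −(0.0592/1) log(0.28/1.4) = −(0.0592/1)(-0.699) = +0.041 V.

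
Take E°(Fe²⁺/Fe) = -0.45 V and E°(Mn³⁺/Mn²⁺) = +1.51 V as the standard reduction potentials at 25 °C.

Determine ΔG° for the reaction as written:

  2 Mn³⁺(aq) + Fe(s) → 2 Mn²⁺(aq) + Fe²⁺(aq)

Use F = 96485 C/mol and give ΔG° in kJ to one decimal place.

As written, Mn³⁺/Mn²⁺ is reduced (cathode) and Fe²⁺/Fe is oxidised (anode), so E°cell = (+1.51) − (-0.45) = +1.96 V.
Balancing electrons gives n = 2.
ΔG° = −nFE° = −(2)(96485)(+1.96) = -378,221 J = -378.2 kJ.

-378.2 kJ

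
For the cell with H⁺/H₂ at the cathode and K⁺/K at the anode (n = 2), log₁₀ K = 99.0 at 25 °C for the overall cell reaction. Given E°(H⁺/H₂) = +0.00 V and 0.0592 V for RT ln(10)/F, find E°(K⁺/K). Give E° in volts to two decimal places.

E°cell = (0.0592/n)·log K = (0.0592/2)(99.0) = +2.930 V.
Since H⁺/H₂ is the cathode and K⁺/K the anode, E°cell = E°(H⁺/H₂) − E°(K⁺/K).
So E°(K⁺/K) = E°(H⁺/H₂) − E°cell = (+0.00) − (+2.930) = -2.93 V.

-2.93 V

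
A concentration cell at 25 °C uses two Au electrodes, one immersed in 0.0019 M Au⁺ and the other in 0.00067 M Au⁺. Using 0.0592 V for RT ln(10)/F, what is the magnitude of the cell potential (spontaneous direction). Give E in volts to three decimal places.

+0.027 V

For a concentration cell E°cell = 0. The 0.0019 M side is the cathode (reduction is favoured where [Au⁺] is higher).
With n = 1, E = −(0.0592/1) log([Au⁺]ₐₙ/[Au⁺]꜀ₐₜ) = −(0.0592/1) log(0.00067/0.0019) = −(0.0592/1)(-0.453) = +0.027 V.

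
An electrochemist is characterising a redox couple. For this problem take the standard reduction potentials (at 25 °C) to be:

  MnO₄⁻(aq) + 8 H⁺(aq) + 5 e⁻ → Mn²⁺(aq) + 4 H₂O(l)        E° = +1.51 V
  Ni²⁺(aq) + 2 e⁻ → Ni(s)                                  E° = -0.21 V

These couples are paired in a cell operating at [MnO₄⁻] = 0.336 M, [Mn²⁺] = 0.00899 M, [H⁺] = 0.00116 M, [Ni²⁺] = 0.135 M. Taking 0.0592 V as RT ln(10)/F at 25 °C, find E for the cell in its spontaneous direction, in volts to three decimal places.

MnO₄⁻/Mn²⁺ is the cathode (higher E°), Ni²⁺/Ni the anode: E°cell = +1.51 − (-0.21) = +1.72 V, n = 10.
Overall: 2 MnO₄⁻(aq) + 16 H⁺(aq) + 5 Ni(s) → 2 Mn²⁺(aq) + 8 H₂O(l) + 5 Ni²⁺(aq)
Q = [Mn²⁺]^2·[Ni²⁺]^5 / ([MnO₄⁻]^2·[H⁺]^16); log Q = 39.475.
E = E° − (0.0592/n) log Q = +1.72 − (0.0592/10)(39.475) = +1.486 V.

+1.486 V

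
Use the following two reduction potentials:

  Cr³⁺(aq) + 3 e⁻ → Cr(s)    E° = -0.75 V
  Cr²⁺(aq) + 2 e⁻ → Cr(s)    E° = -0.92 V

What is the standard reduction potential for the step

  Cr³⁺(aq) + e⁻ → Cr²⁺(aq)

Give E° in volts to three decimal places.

Sequential free energies add, so n₃E°₃ = n₁E°₁ + n₂E°₂.
With n₃ = 3, and the known step contributing 2×(-0.92) V, the unknown satisfies 1·E° = 3×(-0.75) − 2×(-0.92) = -0.410.
E° = -0.410 / 1 = -0.410 V.

-0.410 V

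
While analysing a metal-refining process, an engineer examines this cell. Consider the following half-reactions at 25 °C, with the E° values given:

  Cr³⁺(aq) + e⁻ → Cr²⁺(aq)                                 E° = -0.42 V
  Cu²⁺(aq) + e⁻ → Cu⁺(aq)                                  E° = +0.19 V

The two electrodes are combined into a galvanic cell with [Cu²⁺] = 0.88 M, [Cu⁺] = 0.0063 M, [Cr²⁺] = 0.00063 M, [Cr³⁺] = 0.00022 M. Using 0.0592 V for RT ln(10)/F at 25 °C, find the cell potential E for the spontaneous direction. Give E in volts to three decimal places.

+0.764 V

Cu²⁺/Cu⁺ is the cathode (higher E°), Cr³⁺/Cr²⁺ the anode: E°cell = +0.19 − (-0.42) = +0.61 V, n = 1.
Overall: Cu²⁺(aq) + Cr²⁺(aq) → Cu⁺(aq) + Cr³⁺(aq)
Q = [Cu⁺]·[Cr³⁺] / ([Cu²⁺]·[Cr²⁺]); log Q = -2.602.
E = E° − (0.0592/n) log Q = +0.61 − (0.0592/1)(-2.602) = +0.764 V.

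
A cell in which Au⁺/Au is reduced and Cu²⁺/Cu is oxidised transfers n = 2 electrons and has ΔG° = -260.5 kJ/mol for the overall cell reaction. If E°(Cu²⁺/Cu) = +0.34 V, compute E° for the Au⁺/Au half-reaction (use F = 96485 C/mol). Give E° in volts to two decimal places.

E°cell = −ΔG°/(nF) = −(-260.5×10³)/((2)(96485)) = +1.350 V.
Since Au⁺/Au is the cathode and Cu²⁺/Cu the anode, E°cell = E°(Au⁺/Au) − E°(Cu²⁺/Cu).
So E°(Au⁺/Au) = E°cell + E°(Cu²⁺/Cu) = +1.350 + (+0.34) = +1.69 V.

+1.69 V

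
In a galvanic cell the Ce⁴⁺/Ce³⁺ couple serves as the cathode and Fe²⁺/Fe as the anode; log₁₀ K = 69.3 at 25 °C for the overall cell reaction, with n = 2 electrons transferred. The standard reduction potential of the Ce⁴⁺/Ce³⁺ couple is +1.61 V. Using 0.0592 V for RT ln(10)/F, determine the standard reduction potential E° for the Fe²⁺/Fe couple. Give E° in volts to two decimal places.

-0.44 V

E°cell = (0.0592/n)·log K = (0.0592/2)(69.3) = +2.051 V.
Since Ce⁴⁺/Ce³⁺ is the cathode and Fe²⁺/Fe the anode, E°cell = E°(Ce⁴⁺/Ce³⁺) − E°(Fe²⁺/Fe).
So E°(Fe²⁺/Fe) = E°(Ce⁴⁺/Ce³⁺) − E°cell = (+1.61) − (+2.051) = -0.44 V.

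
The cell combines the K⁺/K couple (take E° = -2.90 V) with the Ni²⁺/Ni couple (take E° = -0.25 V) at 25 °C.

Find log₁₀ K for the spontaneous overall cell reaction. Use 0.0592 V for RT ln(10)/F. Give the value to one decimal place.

89.5

Cathode: Ni²⁺/Ni; anode: K⁺/K. E°cell = +2.65 V, n = 2.
log K = nE°cell / 0.0592 = (2)(+2.65) / 0.0592 = 89.5.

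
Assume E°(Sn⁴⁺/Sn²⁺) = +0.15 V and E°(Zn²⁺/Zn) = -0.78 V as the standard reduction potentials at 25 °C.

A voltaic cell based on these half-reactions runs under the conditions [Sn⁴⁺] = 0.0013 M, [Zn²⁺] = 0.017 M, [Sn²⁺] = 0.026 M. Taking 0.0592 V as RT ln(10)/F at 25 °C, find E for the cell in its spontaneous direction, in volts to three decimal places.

+0.944 V

Sn⁴⁺/Sn²⁺ is the cathode (higher E°), Zn²⁺/Zn the anode: E°cell = +0.15 − (-0.78) = +0.93 V, n = 2.
Overall: Sn⁴⁺(aq) + Zn(s) → Sn²⁺(aq) + Zn²⁺(aq)
Q = [Sn²⁺]·[Zn²⁺] / ([Sn⁴⁺]); log Q = -0.469.
E = E° − (0.0592/n) log Q = +0.93 − (0.0592/2)(-0.469) = +0.944 V.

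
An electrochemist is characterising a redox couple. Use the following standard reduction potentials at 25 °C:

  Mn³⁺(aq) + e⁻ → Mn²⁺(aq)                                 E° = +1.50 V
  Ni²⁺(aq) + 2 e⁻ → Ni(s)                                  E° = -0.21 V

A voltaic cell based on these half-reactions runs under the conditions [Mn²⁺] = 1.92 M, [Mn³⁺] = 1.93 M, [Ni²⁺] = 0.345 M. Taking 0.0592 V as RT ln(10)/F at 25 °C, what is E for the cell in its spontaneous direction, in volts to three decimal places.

Mn³⁺/Mn²⁺ is the cathode (higher E°), Ni²⁺/Ni the anode: E°cell = +1.50 − (-0.21) = +1.71 V, n = 2.
Overall: 2 Mn³⁺(aq) + Ni(s) → 2 Mn²⁺(aq) + Ni²⁺(aq)
Q = [Mn²⁺]^2·[Ni²⁺] / ([Mn³⁺]^2); log Q = -0.467.
E = E° − (0.0592/n) log Q = +1.71 − (0.0592/2)(-0.467) = +1.724 V.

+1.724 V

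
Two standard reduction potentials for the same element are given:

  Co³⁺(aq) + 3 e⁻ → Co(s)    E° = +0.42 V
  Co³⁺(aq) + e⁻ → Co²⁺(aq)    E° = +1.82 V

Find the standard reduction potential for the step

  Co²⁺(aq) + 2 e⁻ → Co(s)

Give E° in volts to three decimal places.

-0.280 V

Sequential free energies add, so n₃E°₃ = n₁E°₁ + n₂E°₂.
With n₃ = 3, and the known step contributing 1×(+1.82) V, the unknown satisfies 2·E° = 3×(+0.42) − 1×(+1.82) = -0.560.
E° = -0.560 / 2 = -0.280 V.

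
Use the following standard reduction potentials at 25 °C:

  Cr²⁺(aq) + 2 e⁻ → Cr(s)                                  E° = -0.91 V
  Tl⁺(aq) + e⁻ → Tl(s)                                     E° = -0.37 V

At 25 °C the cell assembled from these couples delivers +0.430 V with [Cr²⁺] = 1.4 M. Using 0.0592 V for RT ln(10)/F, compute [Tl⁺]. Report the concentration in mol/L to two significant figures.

0.016 M

Tl⁺/Tl is the cathode, Cr²⁺/Cr the anode: E°cell = +0.54 V, n = 2.
Overall reaction: 2 Tl⁺(aq) + Cr(s) → 2 Tl(s) + Cr²⁺(aq); Q = [Cr²⁺]^1/[Tl⁺]^2.
From E = E° − (0.0592/n) log Q: log Q = (E° − E)·n/0.0592 = (+0.54 − (+0.430))·2/0.0592 = 3.7162.
So 2·log[Tl⁺] = 1·log(1.4) − log Q = 0.1461 − (3.7162) = -3.5701; log[Tl⁺] = -3.5701 / 2 = -1.7851; [Tl⁺] = 10^(-1.7851) ≈ 0.016 M.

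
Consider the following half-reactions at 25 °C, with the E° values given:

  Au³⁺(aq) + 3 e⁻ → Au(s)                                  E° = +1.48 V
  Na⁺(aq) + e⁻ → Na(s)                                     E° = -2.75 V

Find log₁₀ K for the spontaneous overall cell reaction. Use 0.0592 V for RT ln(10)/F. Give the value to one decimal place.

Cathode: Au³⁺/Au; anode: Na⁺/Na. E°cell = +4.23 V, n = 3.
log K = nE°cell / 0.0592 = (3)(+4.23) / 0.0592 = 214.4.

214.4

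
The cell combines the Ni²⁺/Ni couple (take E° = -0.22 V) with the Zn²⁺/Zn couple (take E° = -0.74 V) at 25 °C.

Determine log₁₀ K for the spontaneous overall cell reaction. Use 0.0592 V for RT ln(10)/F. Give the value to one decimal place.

17.6

Cathode: Ni²⁺/Ni; anode: Zn²⁺/Zn. E°cell = +0.52 V, n = 2.
log K = nE°cell / 0.0592 = (2)(+0.52) / 0.0592 = 17.6.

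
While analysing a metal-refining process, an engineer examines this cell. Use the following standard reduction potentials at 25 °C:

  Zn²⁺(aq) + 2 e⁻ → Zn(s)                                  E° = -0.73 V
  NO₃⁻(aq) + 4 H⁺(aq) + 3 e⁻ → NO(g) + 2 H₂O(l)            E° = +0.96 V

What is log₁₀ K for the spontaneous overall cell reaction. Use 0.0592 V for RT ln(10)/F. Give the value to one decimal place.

Cathode: NO₃⁻/NO; anode: Zn²⁺/Zn. E°cell = +1.69 V, n = 6.
log K = nE°cell / 0.0592 = (6)(+1.69) / 0.0592 = 171.3.

171.3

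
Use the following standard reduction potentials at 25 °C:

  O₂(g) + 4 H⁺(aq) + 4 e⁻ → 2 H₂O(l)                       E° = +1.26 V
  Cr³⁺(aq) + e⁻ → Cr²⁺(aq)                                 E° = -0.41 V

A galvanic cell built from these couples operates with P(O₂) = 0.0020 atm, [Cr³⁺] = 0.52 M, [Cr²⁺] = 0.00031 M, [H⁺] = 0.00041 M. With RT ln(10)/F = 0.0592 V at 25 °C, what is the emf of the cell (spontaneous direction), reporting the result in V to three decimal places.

+1.239 V

O₂/H₂O is the cathode (higher E°), Cr³⁺/Cr²⁺ the anode: E°cell = +1.26 − (-0.41) = +1.67 V, n = 4.
Overall: O₂(g) + 4 H⁺(aq) + 4 Cr²⁺(aq) → 2 H₂O(l) + 4 Cr³⁺(aq)
Q = [Cr³⁺]^4 / (P(O₂)·[H⁺]^4·[Cr²⁺]^4); log Q = 29.146.
E = E° − (0.0592/n) log Q = +1.67 − (0.0592/4)(29.146) = +1.239 V.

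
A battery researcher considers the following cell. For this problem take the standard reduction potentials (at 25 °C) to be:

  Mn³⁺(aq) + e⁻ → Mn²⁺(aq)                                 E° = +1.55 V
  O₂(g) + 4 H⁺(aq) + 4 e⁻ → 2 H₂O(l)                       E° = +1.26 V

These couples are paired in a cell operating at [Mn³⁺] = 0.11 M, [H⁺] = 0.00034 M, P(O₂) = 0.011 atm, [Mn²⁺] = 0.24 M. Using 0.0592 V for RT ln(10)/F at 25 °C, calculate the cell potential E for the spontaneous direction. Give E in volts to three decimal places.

Mn³⁺/Mn²⁺ is the cathode (higher E°), O₂/H₂O the anode: E°cell = +1.55 − (+1.26) = +0.29 V, n = 4.
Overall: 4 Mn³⁺(aq) + 2 H₂O(l) → 4 Mn²⁺(aq) + O₂(g) + 4 H⁺(aq)
Q = [Mn²⁺]^4·P(O₂)·[H⁺]^4 / ([Mn³⁺]^4); log Q = -14.477.
E = E° − (0.0592/n) log Q = +0.29 − (0.0592/4)(-14.477) = +0.504 V.

+0.504 V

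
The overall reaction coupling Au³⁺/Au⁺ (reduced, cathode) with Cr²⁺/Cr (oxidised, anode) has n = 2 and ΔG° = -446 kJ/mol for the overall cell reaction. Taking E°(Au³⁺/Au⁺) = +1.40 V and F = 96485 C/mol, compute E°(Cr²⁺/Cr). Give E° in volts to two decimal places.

-0.91 V

E°cell = −ΔG°/(nF) = −(-446×10³)/((2)(96485)) = +2.311 V.
Since Au³⁺/Au⁺ is the cathode and Cr²⁺/Cr the anode, E°cell = E°(Au³⁺/Au⁺) − E°(Cr²⁺/Cr).
So E°(Cr²⁺/Cr) = E°(Au³⁺/Au⁺) − E°cell = (+1.40) − (+2.311) = -0.91 V.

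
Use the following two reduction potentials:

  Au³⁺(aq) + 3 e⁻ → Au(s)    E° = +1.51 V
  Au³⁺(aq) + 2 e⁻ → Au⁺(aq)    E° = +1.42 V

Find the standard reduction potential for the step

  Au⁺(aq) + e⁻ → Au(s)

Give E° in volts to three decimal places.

Sequential free energies add, so n₃E°₃ = n₁E°₁ + n₂E°₂.
With n₃ = 3, and the known step contributing 2×(+1.42) V, the unknown satisfies 1·E° = 3×(+1.51) − 2×(+1.42) = +1.690.
E° = +1.690 / 1 = +1.690 V.

+1.690 V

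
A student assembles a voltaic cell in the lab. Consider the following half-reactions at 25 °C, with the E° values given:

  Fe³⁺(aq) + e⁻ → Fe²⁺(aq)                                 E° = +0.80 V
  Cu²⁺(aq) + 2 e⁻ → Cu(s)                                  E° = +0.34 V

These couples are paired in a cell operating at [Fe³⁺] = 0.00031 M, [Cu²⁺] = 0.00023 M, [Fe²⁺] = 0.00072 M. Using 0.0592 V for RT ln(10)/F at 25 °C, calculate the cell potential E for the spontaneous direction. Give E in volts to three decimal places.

Fe³⁺/Fe²⁺ is the cathode (higher E°), Cu²⁺/Cu the anode: E°cell = +0.80 − (+0.34) = +0.46 V, n = 2.
Overall: 2 Fe³⁺(aq) + Cu(s) → 2 Fe²⁺(aq) + Cu²⁺(aq)
Q = [Fe²⁺]^2·[Cu²⁺] / ([Fe³⁺]^2); log Q = -2.906.
E = E° − (0.0592/n) log Q = +0.46 − (0.0592/2)(-2.906) = +0.546 V.

+0.546 V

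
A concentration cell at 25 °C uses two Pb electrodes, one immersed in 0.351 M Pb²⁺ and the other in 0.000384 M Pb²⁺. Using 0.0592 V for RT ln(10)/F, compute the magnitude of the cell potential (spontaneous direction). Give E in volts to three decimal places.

For a concentration cell E°cell = 0. The 0.351 M side is the cathode (reduction is favoured where [Pb²⁺] is higher).
With n = 2, E = −(0.0592/2) log([Pb²⁺]ₐₙ/[Pb²⁺]꜀ₐₜ) = −(0.0592/2) log(0.000384/0.351) = −(0.0592/2)(-2.961) = +0.088 V.

+0.088 V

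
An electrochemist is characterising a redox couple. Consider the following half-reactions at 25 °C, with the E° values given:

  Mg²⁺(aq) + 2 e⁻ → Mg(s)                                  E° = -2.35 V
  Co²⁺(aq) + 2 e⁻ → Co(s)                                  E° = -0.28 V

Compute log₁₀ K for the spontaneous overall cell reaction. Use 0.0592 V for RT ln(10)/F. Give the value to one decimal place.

Cathode: Co²⁺/Co; anode: Mg²⁺/Mg. E°cell = +2.07 V, n = 2.
log K = nE°cell / 0.0592 = (2)(+2.07) / 0.0592 = 69.9.

69.9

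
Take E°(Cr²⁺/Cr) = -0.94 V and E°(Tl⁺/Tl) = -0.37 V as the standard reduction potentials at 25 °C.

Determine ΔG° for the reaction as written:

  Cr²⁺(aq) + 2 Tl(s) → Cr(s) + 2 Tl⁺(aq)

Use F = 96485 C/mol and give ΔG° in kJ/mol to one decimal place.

+110.0 kJ/mol

As written, Cr²⁺/Cr is reduced (cathode) and Tl⁺/Tl is oxidised (anode), so E°cell = (-0.94) − (-0.37) = -0.57 V.
Balancing electrons gives n = 2.
ΔG° = −nFE° = −(2)(96485)(-0.57) = 109,993 J = +110.0 kJ/mol.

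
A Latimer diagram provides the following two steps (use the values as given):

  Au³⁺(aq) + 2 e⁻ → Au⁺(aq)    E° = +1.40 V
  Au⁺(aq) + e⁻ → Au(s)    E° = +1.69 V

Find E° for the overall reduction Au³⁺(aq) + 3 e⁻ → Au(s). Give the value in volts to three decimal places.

+1.497 V

Adding the free-energy changes (−nFE°) of the two steps gives −n₃FE°₃ = −n₁FE°₁ − n₂FE°₂.
E°₃ = (2×+1.40 + 1×+1.69) / 3 = (+4.490) / 3 = +1.497 V.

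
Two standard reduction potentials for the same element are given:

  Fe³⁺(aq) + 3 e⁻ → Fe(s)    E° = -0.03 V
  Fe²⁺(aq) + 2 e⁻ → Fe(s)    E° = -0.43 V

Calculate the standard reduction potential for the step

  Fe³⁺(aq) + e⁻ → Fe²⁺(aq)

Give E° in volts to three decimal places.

Sequential free energies add, so n₃E°₃ = n₁E°₁ + n₂E°₂.
With n₃ = 3, and the known step contributing 2×(-0.43) V, the unknown satisfies 1·E° = 3×(-0.03) − 2×(-0.43) = +0.770.
E° = +0.770 / 1 = +0.770 V.

+0.770 V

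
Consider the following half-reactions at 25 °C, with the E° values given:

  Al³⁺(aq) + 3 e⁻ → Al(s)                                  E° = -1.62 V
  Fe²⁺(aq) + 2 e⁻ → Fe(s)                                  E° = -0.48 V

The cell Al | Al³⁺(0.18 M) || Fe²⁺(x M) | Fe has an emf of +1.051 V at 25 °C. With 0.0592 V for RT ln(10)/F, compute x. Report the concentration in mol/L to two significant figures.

Fe²⁺/Fe is the cathode, Al³⁺/Al the anode: E°cell = +1.14 V, n = 6.
Overall reaction: 3 Fe²⁺(aq) + 2 Al(s) → 3 Fe(s) + 2 Al³⁺(aq); Q = [Al³⁺]^2/[Fe²⁺]^3.
From E = E° − (0.0592/n) log Q: log Q = (E° − E)·n/0.0592 = (+1.14 − (+1.051))·6/0.0592 = 9.0203.
So 3·log[Fe²⁺] = 2·log(0.18) − log Q = -1.4895 − (9.0203) = -10.5098; log[Fe²⁺] = -10.5098 / 3 = -3.5033; [Fe²⁺] = 10^(-3.5033) ≈ 0.00031 M.

0.00031 M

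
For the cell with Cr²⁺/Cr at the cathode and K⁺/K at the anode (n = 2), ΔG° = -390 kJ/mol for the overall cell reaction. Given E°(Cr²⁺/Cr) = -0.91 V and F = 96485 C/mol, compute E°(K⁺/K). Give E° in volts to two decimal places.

-2.93 V

E°cell = −ΔG°/(nF) = −(-390×10³)/((2)(96485)) = +2.021 V.
Since Cr²⁺/Cr is the cathode and K⁺/K the anode, E°cell = E°(Cr²⁺/Cr) − E°(K⁺/K).
So E°(K⁺/K) = E°(Cr²⁺/Cr) − E°cell = (-0.91) − (+2.021) = -2.93 V.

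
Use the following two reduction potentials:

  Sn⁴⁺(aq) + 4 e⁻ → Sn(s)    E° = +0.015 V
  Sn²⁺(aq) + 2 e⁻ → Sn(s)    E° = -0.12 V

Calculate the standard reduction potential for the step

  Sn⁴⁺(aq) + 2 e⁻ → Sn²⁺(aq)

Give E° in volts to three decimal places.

+0.150 V

Sequential free energies add, so n₃E°₃ = n₁E°₁ + n₂E°₂.
With n₃ = 4, and the known step contributing 2×(-0.12) V, the unknown satisfies 2·E° = 4×(+0.015) − 2×(-0.12) = +0.300.
E° = +0.300 / 2 = +0.150 V.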